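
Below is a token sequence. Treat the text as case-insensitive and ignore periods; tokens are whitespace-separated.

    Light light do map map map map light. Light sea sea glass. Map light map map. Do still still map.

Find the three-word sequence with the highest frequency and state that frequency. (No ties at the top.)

"map map map", 2 times

Trigram frequencies (highest first):
  map map map: 2
  light light do: 1
  light do map: 1
  do map map: 1
  map map light: 1
  map light light: 1
  … (11 more, each ≤ 1)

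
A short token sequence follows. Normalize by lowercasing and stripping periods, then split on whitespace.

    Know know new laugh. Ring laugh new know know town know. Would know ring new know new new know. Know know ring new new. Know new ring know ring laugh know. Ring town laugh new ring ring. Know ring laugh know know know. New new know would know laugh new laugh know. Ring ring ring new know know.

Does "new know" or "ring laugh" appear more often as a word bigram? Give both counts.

"new know" (6 vs 3)

"new know": 6 occurrences
"ring laugh": 3 occurrences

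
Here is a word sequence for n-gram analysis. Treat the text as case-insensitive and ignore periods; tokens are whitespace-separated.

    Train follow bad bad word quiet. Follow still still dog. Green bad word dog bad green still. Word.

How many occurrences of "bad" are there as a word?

Scanning the 18 tokens for "bad":
  position 3: bad
  position 4: bad
  position 12: bad
  position 15: bad

4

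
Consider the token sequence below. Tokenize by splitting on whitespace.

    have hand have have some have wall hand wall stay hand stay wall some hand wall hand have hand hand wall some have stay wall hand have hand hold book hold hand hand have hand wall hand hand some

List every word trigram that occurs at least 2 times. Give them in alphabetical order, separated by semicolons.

Trigram counts meeting the condition (at least 2 times):
  hand have hand: 3
  hand wall hand: 2
  wall hand have: 2

hand have hand; hand wall hand; wall hand have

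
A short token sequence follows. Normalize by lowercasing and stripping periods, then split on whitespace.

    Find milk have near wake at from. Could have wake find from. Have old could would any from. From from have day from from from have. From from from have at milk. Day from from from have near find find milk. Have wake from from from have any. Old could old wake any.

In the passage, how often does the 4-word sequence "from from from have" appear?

Scanning the 50 overlapping 4-gram windows for "from from from have":
  position 18–21: from from from have
  position 23–26: from from from have
  position 27–30: from from from have
  position 34–37: from from from have
  position 44–47: from from from have

5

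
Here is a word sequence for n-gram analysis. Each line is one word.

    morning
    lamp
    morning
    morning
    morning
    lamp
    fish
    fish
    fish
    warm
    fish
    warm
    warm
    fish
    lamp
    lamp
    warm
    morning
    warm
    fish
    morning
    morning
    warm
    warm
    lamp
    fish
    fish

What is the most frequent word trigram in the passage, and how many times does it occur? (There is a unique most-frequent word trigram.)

"lamp fish fish", 2 times

Trigram frequencies (highest first):
  lamp fish fish: 2
  morning lamp morning: 1
  lamp morning morning: 1
  morning morning morning: 1
  morning morning lamp: 1
  morning lamp fish: 1
  … (18 more, each ≤ 1)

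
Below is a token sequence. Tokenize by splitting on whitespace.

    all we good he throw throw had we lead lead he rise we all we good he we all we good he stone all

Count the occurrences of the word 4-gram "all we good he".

Scanning the 21 overlapping 4-gram windows for "all we good he":
  position 1–4: all we good he
  position 14–17: all we good he
  position 19–22: all we good he

3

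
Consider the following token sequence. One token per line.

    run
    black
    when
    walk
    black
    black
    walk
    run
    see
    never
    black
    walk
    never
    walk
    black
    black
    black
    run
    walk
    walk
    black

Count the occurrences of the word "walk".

Scanning the 21 tokens for "walk":
  position 4: walk
  position 7: walk
  position 12: walk
  position 14: walk
  position 19: walk
  position 20: walk

6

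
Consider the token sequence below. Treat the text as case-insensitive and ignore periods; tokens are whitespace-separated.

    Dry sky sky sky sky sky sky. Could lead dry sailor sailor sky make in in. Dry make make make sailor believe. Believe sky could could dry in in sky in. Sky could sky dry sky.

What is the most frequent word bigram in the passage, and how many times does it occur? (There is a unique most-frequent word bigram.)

Bigram frequencies (highest first):
  sky sky: 5
  sky could: 3
  dry sky: 2
  in in: 2
  make make: 2
  in sky: 2
  … (19 more, each ≤ 1)

"sky sky", 5 times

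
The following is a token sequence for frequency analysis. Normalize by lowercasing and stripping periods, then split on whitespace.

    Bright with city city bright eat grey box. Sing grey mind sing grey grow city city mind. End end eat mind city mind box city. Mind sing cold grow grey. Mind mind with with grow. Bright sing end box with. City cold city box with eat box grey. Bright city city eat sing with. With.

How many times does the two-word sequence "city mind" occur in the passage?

Scanning the 54 overlapping bigram windows for "city mind":
  position 16–17: city mind
  position 22–23: city mind
  position 25–26: city mind

3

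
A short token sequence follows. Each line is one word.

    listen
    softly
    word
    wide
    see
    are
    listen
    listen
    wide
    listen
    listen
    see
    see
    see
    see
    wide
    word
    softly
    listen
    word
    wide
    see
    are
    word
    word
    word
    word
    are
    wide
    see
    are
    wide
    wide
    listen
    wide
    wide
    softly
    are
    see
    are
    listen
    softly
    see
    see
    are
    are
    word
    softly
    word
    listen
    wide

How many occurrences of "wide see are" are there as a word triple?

Scanning the 49 overlapping trigram windows for "wide see are":
  position 4–6: wide see are
  position 21–23: wide see are
  position 29–31: wide see are

3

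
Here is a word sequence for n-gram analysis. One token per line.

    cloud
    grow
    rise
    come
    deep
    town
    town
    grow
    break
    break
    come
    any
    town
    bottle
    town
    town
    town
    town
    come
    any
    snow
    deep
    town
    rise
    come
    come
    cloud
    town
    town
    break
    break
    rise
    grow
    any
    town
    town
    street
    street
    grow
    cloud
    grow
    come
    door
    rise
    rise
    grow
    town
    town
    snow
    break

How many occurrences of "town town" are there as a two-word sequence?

Scanning the 49 overlapping bigram windows for "town town":
  position 6–7: town town
  position 15–16: town town
  position 16–17: town town
  position 17–18: town town
  position 28–29: town town
  position 35–36: town town
  position 47–48: town town

7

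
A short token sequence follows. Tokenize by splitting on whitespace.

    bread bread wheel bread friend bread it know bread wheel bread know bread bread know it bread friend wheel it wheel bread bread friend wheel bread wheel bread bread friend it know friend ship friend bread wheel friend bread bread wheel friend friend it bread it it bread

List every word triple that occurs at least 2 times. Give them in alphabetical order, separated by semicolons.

bread bread friend; bread bread wheel; bread friend wheel; bread wheel bread; bread wheel friend; wheel bread bread

Trigram counts meeting the condition (at least 2 times):
  bread bread friend: 2
  bread bread wheel: 2
  bread friend wheel: 2
  bread wheel bread: 3
  bread wheel friend: 2
  wheel bread bread: 2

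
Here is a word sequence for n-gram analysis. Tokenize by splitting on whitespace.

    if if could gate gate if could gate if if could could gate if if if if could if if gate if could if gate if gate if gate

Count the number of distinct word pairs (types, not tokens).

29 tokens → 28 bigram windows in total.
Repeated bigrams (each contributes count−1 duplicates):
  gate if: 6
  if if: 6
  if could: 5
  if gate: 4
  could gate: 3
  could if: 2
20 duplicate windows → 28 − 20 = 8 distinct.

8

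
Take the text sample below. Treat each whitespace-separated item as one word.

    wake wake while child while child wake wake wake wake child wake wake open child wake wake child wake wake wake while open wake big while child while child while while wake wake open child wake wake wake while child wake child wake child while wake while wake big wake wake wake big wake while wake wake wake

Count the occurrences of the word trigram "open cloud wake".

0

Scanning the 56 overlapping trigram windows for "open cloud wake":
  (none found)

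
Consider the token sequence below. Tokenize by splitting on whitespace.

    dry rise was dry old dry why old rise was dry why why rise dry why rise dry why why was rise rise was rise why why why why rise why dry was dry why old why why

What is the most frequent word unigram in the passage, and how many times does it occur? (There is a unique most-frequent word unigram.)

"why", 14 times

Unigram frequencies (highest first):
  why: 14
  dry: 8
  rise: 8
  was: 5
  old: 3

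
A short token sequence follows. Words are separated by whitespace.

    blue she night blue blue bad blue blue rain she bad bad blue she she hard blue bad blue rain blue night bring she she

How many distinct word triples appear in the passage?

22

25 tokens → 23 trigram windows in total.
Repeated trigrams (each contributes count−1 duplicates):
  blue bad blue: 2
1 duplicate windows → 23 − 1 = 22 distinct.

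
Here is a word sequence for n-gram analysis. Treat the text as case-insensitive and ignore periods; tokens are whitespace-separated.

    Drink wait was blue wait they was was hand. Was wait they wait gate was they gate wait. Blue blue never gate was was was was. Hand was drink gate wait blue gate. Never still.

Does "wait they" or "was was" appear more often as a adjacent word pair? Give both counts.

"was was" (4 vs 2)

"wait they": 2 occurrences
"was was": 4 occurrences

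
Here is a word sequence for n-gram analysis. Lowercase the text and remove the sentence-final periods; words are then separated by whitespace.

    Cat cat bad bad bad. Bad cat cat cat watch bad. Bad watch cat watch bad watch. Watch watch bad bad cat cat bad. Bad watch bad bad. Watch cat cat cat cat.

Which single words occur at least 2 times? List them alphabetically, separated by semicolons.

bad; cat; watch

Unigram counts meeting the condition (at least 2 times):
  bad: 13
  cat: 12
  watch: 8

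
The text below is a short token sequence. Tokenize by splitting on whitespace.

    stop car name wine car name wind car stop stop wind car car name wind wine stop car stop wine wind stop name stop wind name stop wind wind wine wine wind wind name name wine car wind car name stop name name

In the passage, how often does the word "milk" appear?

0

Scanning the 43 tokens for "milk":
  (none found)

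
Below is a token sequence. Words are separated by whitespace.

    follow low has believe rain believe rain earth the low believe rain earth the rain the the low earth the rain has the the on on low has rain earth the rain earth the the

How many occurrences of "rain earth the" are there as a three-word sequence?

Scanning the 33 overlapping trigram windows for "rain earth the":
  position 7–9: rain earth the
  position 12–14: rain earth the
  position 29–31: rain earth the
  position 32–34: rain earth the

4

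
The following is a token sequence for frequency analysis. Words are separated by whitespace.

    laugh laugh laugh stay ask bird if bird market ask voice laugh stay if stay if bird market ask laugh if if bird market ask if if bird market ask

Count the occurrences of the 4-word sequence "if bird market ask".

Scanning the 27 overlapping 4-gram windows for "if bird market ask":
  position 7–10: if bird market ask
  position 16–19: if bird market ask
  position 22–25: if bird market ask
  position 27–30: if bird market ask

4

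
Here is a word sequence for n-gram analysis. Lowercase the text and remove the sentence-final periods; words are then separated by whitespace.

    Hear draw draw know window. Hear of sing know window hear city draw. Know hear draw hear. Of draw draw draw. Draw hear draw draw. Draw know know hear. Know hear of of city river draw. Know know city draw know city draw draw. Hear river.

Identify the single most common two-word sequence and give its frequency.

Bigram frequencies (highest first):
  draw draw: 7
  draw know: 5
  hear draw: 3
  hear of: 3
  city draw: 3
  know hear: 3
  … (15 more, each ≤ 3)

"draw draw", 7 times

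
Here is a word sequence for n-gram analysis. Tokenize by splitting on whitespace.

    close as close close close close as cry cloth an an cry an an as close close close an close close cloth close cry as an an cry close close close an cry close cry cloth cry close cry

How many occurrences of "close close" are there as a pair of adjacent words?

8

Scanning the 38 overlapping bigram windows for "close close":
  position 3–4: close close
  position 4–5: close close
  position 5–6: close close
  position 16–17: close close
  position 17–18: close close
  position 20–21: close close
  position 29–30: close close
  position 30–31: close close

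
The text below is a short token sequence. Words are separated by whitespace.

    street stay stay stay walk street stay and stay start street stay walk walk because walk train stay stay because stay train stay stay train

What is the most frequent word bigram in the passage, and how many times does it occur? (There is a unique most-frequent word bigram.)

"stay stay", 4 times

Bigram frequencies (highest first):
  stay stay: 4
  street stay: 3
  stay walk: 2
  train stay: 2
  stay train: 2
  walk street: 1
  … (10 more, each ≤ 1)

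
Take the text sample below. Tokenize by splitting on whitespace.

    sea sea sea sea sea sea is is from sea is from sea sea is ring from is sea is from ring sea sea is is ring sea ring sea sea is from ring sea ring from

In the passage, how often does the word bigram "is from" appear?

4

Scanning the 36 overlapping bigram windows for "is from":
  position 8–9: is from
  position 11–12: is from
  position 20–21: is from
  position 32–33: is from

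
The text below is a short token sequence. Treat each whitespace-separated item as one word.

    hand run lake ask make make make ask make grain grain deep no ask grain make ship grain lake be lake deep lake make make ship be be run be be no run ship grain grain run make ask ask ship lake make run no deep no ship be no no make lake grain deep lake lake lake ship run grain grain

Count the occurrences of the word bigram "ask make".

2

Scanning the 61 overlapping bigram windows for "ask make":
  position 4–5: ask make
  position 8–9: ask make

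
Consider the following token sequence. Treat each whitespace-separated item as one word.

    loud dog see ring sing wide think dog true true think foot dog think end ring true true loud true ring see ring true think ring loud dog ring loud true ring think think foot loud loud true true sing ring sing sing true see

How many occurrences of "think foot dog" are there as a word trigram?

1

Scanning the 43 overlapping trigram windows for "think foot dog":
  position 11–13: think foot dog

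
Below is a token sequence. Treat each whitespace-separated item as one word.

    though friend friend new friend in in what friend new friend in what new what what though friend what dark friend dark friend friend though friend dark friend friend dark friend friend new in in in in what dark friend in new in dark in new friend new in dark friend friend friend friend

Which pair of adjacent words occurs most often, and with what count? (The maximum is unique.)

Bigram frequencies (highest first):
  friend friend: 7
  dark friend: 6
  friend new: 4
  in in: 4
  though friend: 3
  new friend: 3
  … (15 more, each ≤ 3)

"friend friend", 7 times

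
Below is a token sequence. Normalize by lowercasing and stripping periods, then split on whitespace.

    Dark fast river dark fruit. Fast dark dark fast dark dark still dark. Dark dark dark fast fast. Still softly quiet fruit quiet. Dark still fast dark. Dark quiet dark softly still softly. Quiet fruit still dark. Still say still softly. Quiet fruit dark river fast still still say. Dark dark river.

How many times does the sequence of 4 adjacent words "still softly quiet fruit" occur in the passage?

Scanning the 49 overlapping 4-gram windows for "still softly quiet fruit":
  position 19–22: still softly quiet fruit
  position 32–35: still softly quiet fruit
  position 40–43: still softly quiet fruit

3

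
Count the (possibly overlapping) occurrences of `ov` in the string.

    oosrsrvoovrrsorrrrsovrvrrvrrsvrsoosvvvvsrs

Sliding a length-2 window over the 42 characters (41 positions):
  position 9–10: ov
  position 20–21: ov

2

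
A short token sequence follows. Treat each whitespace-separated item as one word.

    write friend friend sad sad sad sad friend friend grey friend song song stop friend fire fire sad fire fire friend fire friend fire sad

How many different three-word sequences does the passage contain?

21

25 tokens → 23 trigram windows in total.
Repeated trigrams (each contributes count−1 duplicates):
  fire friend fire: 2
  sad sad sad: 2
2 duplicate windows → 23 − 2 = 21 distinct.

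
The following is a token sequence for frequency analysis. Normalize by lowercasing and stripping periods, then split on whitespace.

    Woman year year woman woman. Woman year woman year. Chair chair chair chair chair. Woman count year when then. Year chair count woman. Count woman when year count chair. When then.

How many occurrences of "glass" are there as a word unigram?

Scanning the 31 tokens for "glass":
  (none found)

0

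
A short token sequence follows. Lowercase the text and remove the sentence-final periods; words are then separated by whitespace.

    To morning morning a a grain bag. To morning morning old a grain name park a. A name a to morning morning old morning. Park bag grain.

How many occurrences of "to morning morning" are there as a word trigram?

3

Scanning the 25 overlapping trigram windows for "to morning morning":
  position 1–3: to morning morning
  position 8–10: to morning morning
  position 20–22: to morning morning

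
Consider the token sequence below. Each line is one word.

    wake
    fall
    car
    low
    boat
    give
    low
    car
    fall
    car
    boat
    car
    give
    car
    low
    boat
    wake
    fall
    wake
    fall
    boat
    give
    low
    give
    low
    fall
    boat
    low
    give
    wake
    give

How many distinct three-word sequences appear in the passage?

31 tokens → 29 trigram windows in total.
Repeated trigrams (each contributes count−1 duplicates):
  boat give low: 2
  car low boat: 2
2 duplicate windows → 29 − 2 = 27 distinct.

27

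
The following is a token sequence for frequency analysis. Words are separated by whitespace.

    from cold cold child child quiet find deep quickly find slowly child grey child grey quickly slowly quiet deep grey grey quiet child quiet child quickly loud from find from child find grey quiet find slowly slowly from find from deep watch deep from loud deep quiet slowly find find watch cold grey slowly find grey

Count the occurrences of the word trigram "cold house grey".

0

Scanning the 54 overlapping trigram windows for "cold house grey":
  (none found)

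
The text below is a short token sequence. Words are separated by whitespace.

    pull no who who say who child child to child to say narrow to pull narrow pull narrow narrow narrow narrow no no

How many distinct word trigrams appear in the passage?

20

23 tokens → 21 trigram windows in total.
Repeated trigrams (each contributes count−1 duplicates):
  narrow narrow narrow: 2
1 duplicate windows → 21 − 1 = 20 distinct.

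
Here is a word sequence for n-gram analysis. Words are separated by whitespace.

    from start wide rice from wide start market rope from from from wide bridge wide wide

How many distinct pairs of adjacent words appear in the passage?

13

16 tokens → 15 bigram windows in total.
Repeated bigrams (each contributes count−1 duplicates):
  from from: 2
  from wide: 2
2 duplicate windows → 15 − 2 = 13 distinct.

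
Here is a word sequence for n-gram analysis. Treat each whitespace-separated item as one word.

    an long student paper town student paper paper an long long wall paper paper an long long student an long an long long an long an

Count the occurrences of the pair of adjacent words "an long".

Scanning the 25 overlapping bigram windows for "an long":
  position 1–2: an long
  position 9–10: an long
  position 15–16: an long
  position 19–20: an long
  position 21–22: an long
  position 24–25: an long

6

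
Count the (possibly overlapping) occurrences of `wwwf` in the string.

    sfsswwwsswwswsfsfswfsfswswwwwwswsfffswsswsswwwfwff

Sliding a length-4 window over the 50 characters (47 positions):
  position 44–47: wwwf

1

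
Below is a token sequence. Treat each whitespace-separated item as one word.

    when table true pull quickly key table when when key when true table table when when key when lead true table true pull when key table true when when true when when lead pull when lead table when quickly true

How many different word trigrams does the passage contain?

40 tokens → 38 trigram windows in total.
Repeated trigrams (each contributes count−1 duplicates):
  table true pull: 2
  table when when: 2
  true when when: 2
  when key when: 2
  when when key: 2
5 duplicate windows → 38 − 5 = 33 distinct.

33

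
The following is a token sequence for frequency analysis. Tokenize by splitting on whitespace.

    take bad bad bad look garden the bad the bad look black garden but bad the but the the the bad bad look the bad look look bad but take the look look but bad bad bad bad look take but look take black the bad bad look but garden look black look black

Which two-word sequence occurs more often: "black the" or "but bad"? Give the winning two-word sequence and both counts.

"black the": 1 occurrence
"but bad": 2 occurrences

"but bad" (2 vs 1)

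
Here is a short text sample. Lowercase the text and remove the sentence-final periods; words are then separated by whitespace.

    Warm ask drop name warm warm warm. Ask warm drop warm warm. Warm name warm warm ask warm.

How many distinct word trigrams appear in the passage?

18 tokens → 16 trigram windows in total.
Repeated trigrams (each contributes count−1 duplicates):
  name warm warm: 2
  warm ask warm: 2
  warm warm ask: 2
  warm warm warm: 2
4 duplicate windows → 16 − 4 = 12 distinct.

12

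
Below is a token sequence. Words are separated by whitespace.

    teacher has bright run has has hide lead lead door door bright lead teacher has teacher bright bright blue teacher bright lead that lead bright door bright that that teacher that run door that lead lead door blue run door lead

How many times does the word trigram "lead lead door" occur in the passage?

Scanning the 39 overlapping trigram windows for "lead lead door":
  position 8–10: lead lead door
  position 35–37: lead lead door

2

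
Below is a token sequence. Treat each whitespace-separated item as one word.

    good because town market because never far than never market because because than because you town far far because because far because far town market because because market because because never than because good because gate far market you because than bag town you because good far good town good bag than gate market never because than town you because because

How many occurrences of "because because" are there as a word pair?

5

Scanning the 60 overlapping bigram windows for "because because":
  position 11–12: because because
  position 19–20: because because
  position 26–27: because because
  position 29–30: because because
  position 60–61: because because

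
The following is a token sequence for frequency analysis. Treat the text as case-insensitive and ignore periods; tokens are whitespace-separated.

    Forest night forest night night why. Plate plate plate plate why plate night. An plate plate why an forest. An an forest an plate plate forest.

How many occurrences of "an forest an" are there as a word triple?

Scanning the 24 overlapping trigram windows for "an forest an":
  position 18–20: an forest an
  position 21–23: an forest an

2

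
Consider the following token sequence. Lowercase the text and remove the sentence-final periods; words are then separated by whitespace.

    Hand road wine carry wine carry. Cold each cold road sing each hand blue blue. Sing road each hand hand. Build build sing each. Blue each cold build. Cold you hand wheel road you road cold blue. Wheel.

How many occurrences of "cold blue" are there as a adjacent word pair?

1

Scanning the 37 overlapping bigram windows for "cold blue":
  position 36–37: cold blue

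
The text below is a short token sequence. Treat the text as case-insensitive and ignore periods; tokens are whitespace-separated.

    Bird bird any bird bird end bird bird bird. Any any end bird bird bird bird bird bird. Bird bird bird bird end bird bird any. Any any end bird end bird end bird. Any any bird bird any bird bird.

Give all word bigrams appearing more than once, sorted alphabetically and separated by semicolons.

Bigram counts meeting the condition (more than once):
  any any: 4
  any bird: 3
  any end: 2
  bird any: 5
  bird bird: 16
  bird end: 4
  end bird: 6

any any; any bird; any end; bird any; bird bird; bird end; end bird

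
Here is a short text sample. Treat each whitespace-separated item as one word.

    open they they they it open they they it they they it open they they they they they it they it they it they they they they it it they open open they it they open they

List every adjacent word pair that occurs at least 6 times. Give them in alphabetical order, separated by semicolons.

it they; they it; they they

Bigram counts meeting the condition (at least 6 times):
  it they: 6
  they it: 8
  they they: 11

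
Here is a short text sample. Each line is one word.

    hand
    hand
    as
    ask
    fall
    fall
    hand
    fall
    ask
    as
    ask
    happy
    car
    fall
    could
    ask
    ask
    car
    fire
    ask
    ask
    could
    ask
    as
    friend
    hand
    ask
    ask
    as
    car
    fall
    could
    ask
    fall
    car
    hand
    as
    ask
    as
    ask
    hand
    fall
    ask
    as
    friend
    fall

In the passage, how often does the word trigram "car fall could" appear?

Scanning the 44 overlapping trigram windows for "car fall could":
  position 13–15: car fall could
  position 30–32: car fall could

2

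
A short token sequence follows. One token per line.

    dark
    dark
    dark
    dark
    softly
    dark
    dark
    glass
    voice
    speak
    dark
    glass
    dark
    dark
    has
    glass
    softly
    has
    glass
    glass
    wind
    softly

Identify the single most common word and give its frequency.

Unigram frequencies (highest first):
  dark: 9
  glass: 5
  softly: 3
  has: 2
  voice: 1
  speak: 1
  … (1 more, each ≤ 1)

"dark", 9 times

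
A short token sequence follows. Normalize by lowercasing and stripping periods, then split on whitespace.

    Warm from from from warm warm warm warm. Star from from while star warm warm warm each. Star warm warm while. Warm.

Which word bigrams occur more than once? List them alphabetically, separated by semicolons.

from from; star warm; warm warm

Bigram counts meeting the condition (more than once):
  from from: 3
  star warm: 2
  warm warm: 6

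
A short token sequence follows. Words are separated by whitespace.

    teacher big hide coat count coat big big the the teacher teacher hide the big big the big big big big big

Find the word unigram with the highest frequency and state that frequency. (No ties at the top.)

Unigram frequencies (highest first):
  big: 10
  the: 4
  teacher: 3
  hide: 2
  coat: 2
  count: 1

"big", 10 times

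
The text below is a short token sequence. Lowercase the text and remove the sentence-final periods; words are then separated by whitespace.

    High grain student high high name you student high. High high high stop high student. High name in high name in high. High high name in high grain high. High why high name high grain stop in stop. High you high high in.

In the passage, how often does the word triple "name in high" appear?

Scanning the 41 overlapping trigram windows for "name in high":
  position 17–19: name in high
  position 20–22: name in high
  position 25–27: name in high

3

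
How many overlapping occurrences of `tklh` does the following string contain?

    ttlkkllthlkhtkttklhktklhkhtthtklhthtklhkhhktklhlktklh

Sliding a length-4 window over the 53 characters (50 positions):
  position 16–19: tklh
  position 21–24: tklh
  position 30–33: tklh
  position 36–39: tklh
  position 44–47: tklh
  position 50–53: tklh

6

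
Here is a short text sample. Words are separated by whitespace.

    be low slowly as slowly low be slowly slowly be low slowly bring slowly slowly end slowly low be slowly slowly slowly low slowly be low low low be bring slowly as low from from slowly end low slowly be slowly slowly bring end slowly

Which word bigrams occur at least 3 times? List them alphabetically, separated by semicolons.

Bigram counts meeting the condition (at least 3 times):
  be low: 3
  be slowly: 3
  low be: 3
  low slowly: 4
  slowly be: 3
  slowly low: 3
  slowly slowly: 5

be low; be slowly; low be; low slowly; slowly be; slowly low; slowly slowly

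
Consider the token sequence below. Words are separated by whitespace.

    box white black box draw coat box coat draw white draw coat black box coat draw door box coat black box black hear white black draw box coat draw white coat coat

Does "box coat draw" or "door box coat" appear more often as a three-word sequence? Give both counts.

"box coat draw": 3 occurrences
"door box coat": 1 occurrence

"box coat draw" (3 vs 1)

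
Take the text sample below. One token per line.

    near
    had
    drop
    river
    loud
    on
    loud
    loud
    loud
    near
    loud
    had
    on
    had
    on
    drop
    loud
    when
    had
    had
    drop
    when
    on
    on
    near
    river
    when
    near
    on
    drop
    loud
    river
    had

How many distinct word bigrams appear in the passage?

27

33 tokens → 32 bigram windows in total.
Repeated bigrams (each contributes count−1 duplicates):
  drop loud: 2
  had drop: 2
  had on: 2
  loud loud: 2
  on drop: 2
5 duplicate windows → 32 − 5 = 27 distinct.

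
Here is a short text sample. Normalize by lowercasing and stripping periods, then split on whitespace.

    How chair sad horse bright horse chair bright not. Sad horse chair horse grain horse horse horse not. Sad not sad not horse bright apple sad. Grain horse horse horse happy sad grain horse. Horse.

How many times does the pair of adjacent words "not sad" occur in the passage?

3

Scanning the 34 overlapping bigram windows for "not sad":
  position 9–10: not sad
  position 18–19: not sad
  position 20–21: not sad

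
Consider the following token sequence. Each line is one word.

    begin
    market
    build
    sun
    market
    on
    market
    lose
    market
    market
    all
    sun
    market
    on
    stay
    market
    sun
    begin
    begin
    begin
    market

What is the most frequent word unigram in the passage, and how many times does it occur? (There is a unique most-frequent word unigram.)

Unigram frequencies (highest first):
  market: 8
  begin: 4
  sun: 3
  on: 2
  build: 1
  lose: 1
  … (2 more, each ≤ 1)

"market", 8 times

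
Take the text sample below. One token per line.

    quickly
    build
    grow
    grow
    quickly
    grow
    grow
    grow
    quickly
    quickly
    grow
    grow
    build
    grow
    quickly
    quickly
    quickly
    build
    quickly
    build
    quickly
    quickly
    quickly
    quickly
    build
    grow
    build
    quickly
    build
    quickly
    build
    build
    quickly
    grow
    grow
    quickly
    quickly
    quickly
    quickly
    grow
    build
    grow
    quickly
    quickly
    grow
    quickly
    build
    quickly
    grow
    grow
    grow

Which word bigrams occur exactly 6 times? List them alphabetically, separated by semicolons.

build quickly; grow quickly; quickly grow

Bigram counts meeting the condition (exactly 6 times):
  build quickly: 6
  grow quickly: 6
  quickly grow: 6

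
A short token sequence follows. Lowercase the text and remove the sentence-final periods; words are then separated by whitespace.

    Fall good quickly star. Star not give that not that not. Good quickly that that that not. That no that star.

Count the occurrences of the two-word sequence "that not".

3

Scanning the 20 overlapping bigram windows for "that not":
  position 8–9: that not
  position 10–11: that not
  position 16–17: that not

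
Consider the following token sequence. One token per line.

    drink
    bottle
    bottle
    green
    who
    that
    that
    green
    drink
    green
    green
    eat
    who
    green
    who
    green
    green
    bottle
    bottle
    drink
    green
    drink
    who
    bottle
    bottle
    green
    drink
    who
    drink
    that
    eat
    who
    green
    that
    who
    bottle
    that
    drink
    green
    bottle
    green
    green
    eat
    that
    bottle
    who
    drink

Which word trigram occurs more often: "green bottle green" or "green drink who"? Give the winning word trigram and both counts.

"green bottle green": 1 occurrence
"green drink who": 2 occurrences

"green drink who" (2 vs 1)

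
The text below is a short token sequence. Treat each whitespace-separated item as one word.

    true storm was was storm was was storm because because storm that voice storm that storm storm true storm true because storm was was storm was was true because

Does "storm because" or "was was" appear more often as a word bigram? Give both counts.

"was was" (4 vs 1)

"storm because": 1 occurrence
"was was": 4 occurrences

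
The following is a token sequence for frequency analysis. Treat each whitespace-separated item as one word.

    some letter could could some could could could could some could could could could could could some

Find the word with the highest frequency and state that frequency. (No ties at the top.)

Unigram frequencies (highest first):
  could: 12
  some: 4
  letter: 1

"could", 12 times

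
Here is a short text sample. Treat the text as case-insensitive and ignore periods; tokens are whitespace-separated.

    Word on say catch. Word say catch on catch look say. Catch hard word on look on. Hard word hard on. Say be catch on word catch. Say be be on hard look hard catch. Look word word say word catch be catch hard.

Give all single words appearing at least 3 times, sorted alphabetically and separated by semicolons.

be; catch; hard; look; on; say; word

Unigram counts meeting the condition (at least 3 times):
  be: 4
  catch: 9
  hard: 6
  look: 4
  on: 7
  say: 6
  word: 8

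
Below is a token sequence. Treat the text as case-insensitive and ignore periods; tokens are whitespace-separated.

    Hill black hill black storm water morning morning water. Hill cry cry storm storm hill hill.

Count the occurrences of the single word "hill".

5

Scanning the 16 tokens for "hill":
  position 1: hill
  position 3: hill
  position 10: hill
  position 15: hill
  position 16: hill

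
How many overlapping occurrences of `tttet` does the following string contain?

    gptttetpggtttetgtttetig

Sliding a length-5 window over the 23 characters (19 positions):
  position 3–7: tttet
  position 11–15: tttet
  position 17–21: tttet

3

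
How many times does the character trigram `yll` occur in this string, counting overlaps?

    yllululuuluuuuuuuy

1

Sliding a length-3 window over the 18 characters (16 positions):
  position 1–3: yll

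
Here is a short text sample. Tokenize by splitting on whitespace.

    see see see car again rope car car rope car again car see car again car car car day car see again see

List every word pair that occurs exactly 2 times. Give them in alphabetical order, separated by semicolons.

Bigram counts meeting the condition (exactly 2 times):
  again car: 2
  car see: 2
  rope car: 2
  see car: 2
  see see: 2

again car; car see; rope car; see car; see see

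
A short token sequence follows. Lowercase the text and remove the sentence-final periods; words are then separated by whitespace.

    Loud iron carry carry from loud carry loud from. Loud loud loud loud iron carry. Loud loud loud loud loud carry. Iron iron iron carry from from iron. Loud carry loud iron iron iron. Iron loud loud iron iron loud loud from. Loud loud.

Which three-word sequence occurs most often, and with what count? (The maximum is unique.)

"loud loud loud", 5 times

Trigram frequencies (highest first):
  loud loud loud: 5
  iron iron iron: 3
  loud iron carry: 2
  loud carry loud: 2
  loud from loud: 2
  from loud loud: 2
  … (22 more, each ≤ 2)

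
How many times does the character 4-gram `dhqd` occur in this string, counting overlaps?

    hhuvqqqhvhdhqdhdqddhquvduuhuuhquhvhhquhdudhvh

1

Sliding a length-4 window over the 45 characters (42 positions):
  position 11–14: dhqd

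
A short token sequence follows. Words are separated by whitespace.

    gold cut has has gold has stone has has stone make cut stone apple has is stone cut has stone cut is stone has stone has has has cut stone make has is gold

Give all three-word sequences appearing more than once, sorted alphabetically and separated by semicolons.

Trigram counts meeting the condition (more than once):
  has stone has: 2
  stone has has: 2

has stone has; stone has has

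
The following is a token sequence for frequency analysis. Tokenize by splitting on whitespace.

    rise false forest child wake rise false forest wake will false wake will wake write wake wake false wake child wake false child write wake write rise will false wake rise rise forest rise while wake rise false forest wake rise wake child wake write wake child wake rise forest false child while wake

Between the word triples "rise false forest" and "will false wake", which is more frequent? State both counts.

"rise false forest": 3 occurrences
"will false wake": 2 occurrences

"rise false forest" (3 vs 2)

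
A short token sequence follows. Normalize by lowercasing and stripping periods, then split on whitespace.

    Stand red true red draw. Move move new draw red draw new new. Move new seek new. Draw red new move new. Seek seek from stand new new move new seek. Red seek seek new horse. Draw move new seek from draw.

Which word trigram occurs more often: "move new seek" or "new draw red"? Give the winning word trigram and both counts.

"move new seek": 4 occurrences
"new draw red": 2 occurrences

"move new seek" (4 vs 2)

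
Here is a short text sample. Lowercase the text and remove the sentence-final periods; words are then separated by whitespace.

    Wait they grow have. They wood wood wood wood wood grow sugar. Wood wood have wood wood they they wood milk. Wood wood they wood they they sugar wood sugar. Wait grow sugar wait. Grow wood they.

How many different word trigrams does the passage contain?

37 tokens → 35 trigram windows in total.
Repeated trigrams (each contributes count−1 duplicates):
  wood wood wood: 3
  sugar wait grow: 2
  wood they they: 2
  wood wood they: 2
5 duplicate windows → 35 − 5 = 30 distinct.

30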